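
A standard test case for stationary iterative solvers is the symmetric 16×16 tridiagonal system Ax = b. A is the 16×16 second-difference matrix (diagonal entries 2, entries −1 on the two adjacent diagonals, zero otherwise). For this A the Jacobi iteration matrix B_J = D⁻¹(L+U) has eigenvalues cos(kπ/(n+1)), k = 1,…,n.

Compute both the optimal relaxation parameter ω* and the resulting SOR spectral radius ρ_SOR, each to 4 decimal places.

ω* = 1.6895, ρ_SOR = 0.6895

With n=16, ρ(Jacobi) = cos(π/17) = 0.9830.
1 − cos²(π/17) = sin²(π/17) ⇒ √(1−ρ_J²) = sin(π/17) = 0.18375.
ω* = 2/(1 + 0.18375) = 2/1.18375 = 1.6895.
and ρ(B_{ω*}) = 1.6895 − 1 = 0.6895.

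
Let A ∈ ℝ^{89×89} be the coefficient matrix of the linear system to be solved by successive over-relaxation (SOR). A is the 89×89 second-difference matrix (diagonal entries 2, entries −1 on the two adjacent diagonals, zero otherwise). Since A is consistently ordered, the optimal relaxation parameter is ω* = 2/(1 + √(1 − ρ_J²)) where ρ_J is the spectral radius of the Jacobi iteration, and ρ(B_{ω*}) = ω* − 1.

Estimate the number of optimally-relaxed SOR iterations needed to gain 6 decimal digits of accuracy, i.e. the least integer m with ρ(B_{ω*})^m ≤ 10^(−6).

[ρ_J] n=89: ρ(B_J) = cos(π/(n+1)) = cos(π/90) = 0.9993908.
√(1 − cos²(π/90)) = sin(π/90) ≈ 0.0348995.
ω* = 2/(1+0.0348995) = 1.9325548
[ρ_SOR] ω* − 1 = 0.9325548.
ρ_SOR^m ≤ 10^(−6) ⇔ m ≥ 6·ln10/(−ln 0.9325548) = 13.8155/0.0698274 = 197.852; m = ⌈197.852⌉ = 198.

m = 198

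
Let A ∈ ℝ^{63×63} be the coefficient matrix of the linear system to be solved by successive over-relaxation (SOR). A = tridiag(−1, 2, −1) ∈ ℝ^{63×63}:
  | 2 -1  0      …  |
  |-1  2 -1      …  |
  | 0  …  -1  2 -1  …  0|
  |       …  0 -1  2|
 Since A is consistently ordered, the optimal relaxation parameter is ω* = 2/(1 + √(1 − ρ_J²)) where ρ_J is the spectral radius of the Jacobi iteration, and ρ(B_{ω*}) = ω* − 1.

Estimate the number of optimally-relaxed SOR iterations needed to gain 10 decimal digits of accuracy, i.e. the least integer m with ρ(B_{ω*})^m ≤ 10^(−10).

m = 235

ρ_J = max_k |cos(kπ/64)| = cos(π/64) = 0.9987955
root = sin(π/64) = 0.0490677  (since 1−cos² = sin²).
ω* = 2/(1+0.0490677) = 1.9064547
At ω = 1.9064547 every |λ(B_ω)| = ω−1, so ρ_SOR = 0.9064547.
10·ln10 = 23.0259; −ln(0.9064547) = 0.0982142; m = ⌈23.0259/0.0982142⌉ = ⌈234.446⌉ = 235.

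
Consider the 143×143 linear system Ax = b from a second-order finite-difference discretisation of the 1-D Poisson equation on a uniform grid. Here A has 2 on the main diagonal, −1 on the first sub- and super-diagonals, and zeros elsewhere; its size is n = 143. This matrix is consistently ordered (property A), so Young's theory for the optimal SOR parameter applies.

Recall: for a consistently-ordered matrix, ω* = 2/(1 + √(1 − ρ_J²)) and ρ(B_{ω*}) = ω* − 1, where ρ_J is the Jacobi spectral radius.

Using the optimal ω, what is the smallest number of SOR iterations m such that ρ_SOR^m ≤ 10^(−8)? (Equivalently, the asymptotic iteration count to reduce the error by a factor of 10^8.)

ρ_J = max_k |cos(kπ/144)| = cos(π/144) = 0.9997620
√(1 − cos²(π/144)) = sin(π/144) ≈ 0.0218149.
Then 2/(1+√(1−ρ_J²)) = 2/(1+0.0218149); ω* = 2/1.0218149 = 1.9573017.
Hence ρ(B_{ω*}) = 1.9573017 − 1 = 0.9573017.
m ≥ 8·ln10 / (−ln 0.9573017) = 422.138; smallest integer m = 423.

m = 423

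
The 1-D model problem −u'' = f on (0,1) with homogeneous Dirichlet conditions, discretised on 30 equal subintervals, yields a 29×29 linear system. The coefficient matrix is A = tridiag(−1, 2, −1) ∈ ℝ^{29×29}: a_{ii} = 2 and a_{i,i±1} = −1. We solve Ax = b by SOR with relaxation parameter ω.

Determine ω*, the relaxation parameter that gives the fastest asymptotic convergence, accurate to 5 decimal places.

ω* = 1.81073

[ρ_J] n=29: ρ(B_J) = cos(π/(n+1)) = cos(π/30) = 0.99452.
√(1−ρ_J²) simplifies to sin(π/30) = 0.104528.
Young: ω* = 2/(1+√(1−ρ_J²)) = 2/(1+0.104528) = 2/1.104528 = 1.81073.
ρ_SOR = ω* − 1 = 1.81073 − 1 = 0.81073.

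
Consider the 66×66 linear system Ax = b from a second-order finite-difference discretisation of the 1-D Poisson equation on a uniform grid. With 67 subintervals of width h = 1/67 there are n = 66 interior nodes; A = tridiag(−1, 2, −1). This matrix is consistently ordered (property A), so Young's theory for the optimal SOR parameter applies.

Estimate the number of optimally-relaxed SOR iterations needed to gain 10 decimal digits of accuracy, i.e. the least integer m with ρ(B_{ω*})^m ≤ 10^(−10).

m = 246

With n=66, ρ(Jacobi) = cos(π/67) = 0.9989009.
√(1−ρ_J²) simplifies to sin(π/67) = 0.0468723.
So ω* = 2/1.0468723 = 1.9104527 (Young).
Hence ρ(B_{ω*}) = 1.9104527 − 1 = 0.9104527.
10·ln10 = 23.0259; −ln(0.9104527) = 0.0938133; m = ⌈23.0259/0.0938133⌉ = ⌈245.444⌉ = 246.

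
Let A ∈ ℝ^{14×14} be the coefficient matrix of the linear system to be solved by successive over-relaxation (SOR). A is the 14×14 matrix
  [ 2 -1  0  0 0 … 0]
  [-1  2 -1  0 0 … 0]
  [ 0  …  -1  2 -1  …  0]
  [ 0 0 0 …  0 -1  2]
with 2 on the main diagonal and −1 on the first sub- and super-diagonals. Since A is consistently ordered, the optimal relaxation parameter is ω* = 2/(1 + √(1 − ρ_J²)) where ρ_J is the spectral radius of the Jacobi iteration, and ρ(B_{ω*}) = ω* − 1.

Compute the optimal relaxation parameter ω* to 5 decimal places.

With n=14, ρ(Jacobi) = cos(π/15) = 0.97815.
√(1−ρ_J²) = |sin(π/15)| = 0.207912
ω* = 2 / (1 + 0.207912) = 2 / 1.207912 ≈ 1.65575.
Hence ρ(B_{ω*}) = 1.65575 − 1 = 0.65575.

ω* = 1.65575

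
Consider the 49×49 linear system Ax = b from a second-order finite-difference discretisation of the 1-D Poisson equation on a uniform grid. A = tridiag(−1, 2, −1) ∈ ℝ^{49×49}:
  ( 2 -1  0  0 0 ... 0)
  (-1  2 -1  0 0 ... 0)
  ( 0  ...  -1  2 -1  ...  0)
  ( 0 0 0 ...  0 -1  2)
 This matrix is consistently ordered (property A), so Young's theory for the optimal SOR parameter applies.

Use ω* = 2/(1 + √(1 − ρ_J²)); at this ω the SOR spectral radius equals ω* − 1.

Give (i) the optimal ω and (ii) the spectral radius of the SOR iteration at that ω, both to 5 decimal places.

ρ_J = max_k |cos(kπ/50)| = cos(π/50) = 0.99803
√(1−ρ_J²) = |sin(π/50)| = 0.062791
Then 2/(1+√(1−ρ_J²)) = 2/(1+0.062791); ω* = 2/1.062791 = 1.88184.
Hence ρ(B_{ω*}) = 1.88184 − 1 = 0.88184.

ω* = 1.88184, ρ_SOR = 0.88184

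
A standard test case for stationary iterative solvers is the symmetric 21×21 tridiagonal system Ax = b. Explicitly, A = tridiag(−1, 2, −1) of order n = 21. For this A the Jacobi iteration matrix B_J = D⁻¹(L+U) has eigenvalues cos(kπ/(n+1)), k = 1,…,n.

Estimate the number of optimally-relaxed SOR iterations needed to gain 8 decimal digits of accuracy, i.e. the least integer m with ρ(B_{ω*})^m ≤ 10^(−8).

m = 65

[ρ_J] n=21: ρ(B_J) = cos(π/(n+1)) = cos(π/22) = 0.9898214.
root = sin(π/22) = 0.1423148  (since 1−cos² = sin²).
ω* = 2/(1+0.1423148) = 1.7508309
Hence ρ(B_{ω*}) = 1.7508309 − 1 = 0.7508309.
8·ln10 = 18.4207; −ln(0.7508309) = 0.286575; m = ⌈18.4207/0.286575⌉ = ⌈64.279⌉ = 65.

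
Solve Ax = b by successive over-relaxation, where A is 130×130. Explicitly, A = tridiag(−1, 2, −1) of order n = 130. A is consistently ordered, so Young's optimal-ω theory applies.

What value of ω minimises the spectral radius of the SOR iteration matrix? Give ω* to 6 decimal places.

ω* = 1.953164

n=130: λ(B_J) = 1 − λ(A)/2 = cos(kπ/131); k=1 gives ρ_J = 0.999712.
√(1−ρ_J²) simplifies to sin(π/131) = 0.0239793.
So ω* = 2/1.0239793 = 1.953164 (Young).
and ρ(B_{ω*}) = 1.953164 − 1 = 0.953164.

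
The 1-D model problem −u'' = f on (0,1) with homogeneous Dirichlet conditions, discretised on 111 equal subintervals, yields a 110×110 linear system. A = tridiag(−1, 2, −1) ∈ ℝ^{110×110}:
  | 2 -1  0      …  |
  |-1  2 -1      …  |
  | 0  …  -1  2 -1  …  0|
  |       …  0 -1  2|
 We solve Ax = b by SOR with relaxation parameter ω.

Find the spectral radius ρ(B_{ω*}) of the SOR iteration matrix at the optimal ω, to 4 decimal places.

n=110: λ(B_J) = 1 − λ(A)/2 = cos(kπ/111); k=1 gives ρ_J = 0.9996.
√(1 − cos²(π/111)) = sin(π/111) ≈ 0.02830.
Young: ω* = 2/(1+√(1−ρ_J²)) = 2/(1+0.02830) = 2/1.02830 = 1.9450.
ρ_SOR = ω* − 1 ≈ 0.9450.

ρ_SOR = 0.9450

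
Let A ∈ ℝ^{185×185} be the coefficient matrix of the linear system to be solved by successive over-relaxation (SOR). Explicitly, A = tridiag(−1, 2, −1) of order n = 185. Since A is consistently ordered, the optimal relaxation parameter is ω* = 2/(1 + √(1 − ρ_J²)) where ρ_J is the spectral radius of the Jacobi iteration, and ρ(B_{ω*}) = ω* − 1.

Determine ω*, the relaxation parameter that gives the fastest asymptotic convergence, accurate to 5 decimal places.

ρ_J = max_k |cos(kπ/186)| = cos(π/186) = 0.99986
root = sin(π/186) = 0.016889  (since 1−cos² = sin²).
[ω*] 2 ÷ (1 + 0.016889) = 2 ÷ 1.016889 = 1.96678.
[ρ_SOR] ω* − 1 = 0.96678.

ω* = 1.96678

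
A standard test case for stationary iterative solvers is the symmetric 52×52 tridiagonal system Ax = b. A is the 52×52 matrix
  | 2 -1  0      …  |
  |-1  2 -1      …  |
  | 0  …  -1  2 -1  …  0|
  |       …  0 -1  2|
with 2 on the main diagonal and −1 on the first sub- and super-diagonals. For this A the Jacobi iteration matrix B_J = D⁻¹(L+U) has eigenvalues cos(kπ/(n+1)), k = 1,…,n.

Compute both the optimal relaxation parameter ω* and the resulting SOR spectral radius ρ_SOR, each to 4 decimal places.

ω* = 1.8881, ρ_SOR = 0.8881

n=52: λ(B_J) = 1 − λ(A)/2 = cos(kπ/53); k=1 gives ρ_J = 0.9982.
1 − cos²(π/53) = sin²(π/53) ⇒ √(1−ρ_J²) = sin(π/53) = 0.05924.
ω* = 2/(1+0.05924) = 1.8881
ρ(B_{ω*}) = ω*−1 = 0.8881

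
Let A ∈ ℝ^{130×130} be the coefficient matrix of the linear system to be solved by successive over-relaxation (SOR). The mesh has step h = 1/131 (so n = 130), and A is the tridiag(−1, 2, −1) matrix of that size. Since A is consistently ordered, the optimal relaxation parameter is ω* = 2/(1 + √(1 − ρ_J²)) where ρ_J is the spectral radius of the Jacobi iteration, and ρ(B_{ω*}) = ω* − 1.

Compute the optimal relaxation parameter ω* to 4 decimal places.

ω* = 1.9532

B_J for the 130×130 system has eigenvalues cos(kπ/131); ρ_J = cos(π/131) = 0.9997.
√(1 − cos²(π/131)) = sin(π/131) ≈ 0.02398.
So ω* = 2/1.02398 = 1.9532 (Young).
Hence ρ(B_{ω*}) = 1.9532 − 1 = 0.9532.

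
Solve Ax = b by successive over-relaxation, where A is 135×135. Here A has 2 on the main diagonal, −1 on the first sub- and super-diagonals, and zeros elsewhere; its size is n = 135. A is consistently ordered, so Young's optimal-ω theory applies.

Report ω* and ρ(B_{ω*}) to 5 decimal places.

ω* = 1.95485, ρ_SOR = 0.95485

ρ_J = max_k |cos(kπ/136)| = cos(π/136) = 0.99973
√(1 − cos²(π/136)) = sin(π/136) ≈ 0.023098.
So ω* = 2/1.023098 = 1.95485 (Young).
and ρ(B_{ω*}) = 1.95485 − 1 = 0.95485.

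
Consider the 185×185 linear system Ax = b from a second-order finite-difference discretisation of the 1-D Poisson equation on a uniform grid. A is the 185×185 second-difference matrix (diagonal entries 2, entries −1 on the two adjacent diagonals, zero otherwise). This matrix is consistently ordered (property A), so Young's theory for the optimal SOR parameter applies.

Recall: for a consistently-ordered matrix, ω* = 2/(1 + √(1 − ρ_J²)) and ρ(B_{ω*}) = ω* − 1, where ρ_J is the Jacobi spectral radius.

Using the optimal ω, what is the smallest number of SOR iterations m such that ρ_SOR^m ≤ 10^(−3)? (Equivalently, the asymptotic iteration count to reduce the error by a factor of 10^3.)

B_J for the 185×185 system has eigenvalues cos(kπ/186); ρ_J = cos(π/186) = 0.9998574.
root = sin(π/186) = 0.0168895  (since 1−cos² = sin²).
[ω*] 2 ÷ (1 + 0.0168895) = 2 ÷ 1.0168895 = 1.9667820.
ρ(B_{ω*}) = ω*−1 = 0.9667820
(0.9667820)^m ≤ 10^{−3}  ⇒  m·ln(0.9667820) ≤ −3·ln10  ⇒  m ≥ 204.479  ⇒  m = 205

m = 205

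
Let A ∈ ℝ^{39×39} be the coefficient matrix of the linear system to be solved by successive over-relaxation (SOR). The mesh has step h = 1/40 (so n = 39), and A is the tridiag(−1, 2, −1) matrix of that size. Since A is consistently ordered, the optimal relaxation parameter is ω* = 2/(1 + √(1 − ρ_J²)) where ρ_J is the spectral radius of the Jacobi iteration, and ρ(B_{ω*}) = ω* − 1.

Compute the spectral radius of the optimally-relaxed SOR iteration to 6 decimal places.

ρ_SOR = 0.854498

½·tridiag(1,0,1) at n=39: λ_k = cos(kπ/40); max |λ| at k=1 ⇒ ρ_J = cos(π/40) ≈ 0.996917.
√(1 − cos²(π/40)) = sin(π/40) ≈ 0.0784591.
ω* = 2/(1 + 0.0784591) = 2/1.0784591 = 1.854498.
ρ_SOR = ω* − 1 ≈ 0.854498.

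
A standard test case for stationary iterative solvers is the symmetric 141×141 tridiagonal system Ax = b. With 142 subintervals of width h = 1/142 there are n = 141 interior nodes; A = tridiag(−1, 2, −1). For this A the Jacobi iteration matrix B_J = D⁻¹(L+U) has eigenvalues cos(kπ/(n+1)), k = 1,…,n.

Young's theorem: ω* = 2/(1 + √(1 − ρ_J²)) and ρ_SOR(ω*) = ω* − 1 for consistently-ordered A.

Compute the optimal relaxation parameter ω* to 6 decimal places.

ω* = 1.956713

With n=141, ρ(Jacobi) = cos(π/142) = 0.999755.
√(1−ρ_J²) = |sin(π/142)| = 0.0221221
Then 2/(1+√(1−ρ_J²)) = 2/(1+0.0221221); ω* = 2/1.0221221 = 1.956713.
ρ_SOR = ω* − 1 ≈ 0.956713.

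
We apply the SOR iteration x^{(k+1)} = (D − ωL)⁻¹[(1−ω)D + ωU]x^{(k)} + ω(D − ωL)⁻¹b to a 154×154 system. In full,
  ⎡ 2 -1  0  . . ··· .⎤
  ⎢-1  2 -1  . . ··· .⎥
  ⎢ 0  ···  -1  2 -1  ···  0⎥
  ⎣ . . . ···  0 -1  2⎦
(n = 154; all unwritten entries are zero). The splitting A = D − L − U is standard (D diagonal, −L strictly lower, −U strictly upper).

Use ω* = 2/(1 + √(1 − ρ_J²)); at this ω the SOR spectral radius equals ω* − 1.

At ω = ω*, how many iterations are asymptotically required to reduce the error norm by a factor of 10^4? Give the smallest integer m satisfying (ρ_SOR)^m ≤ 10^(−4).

m = 228

ρ_J = max_k |cos(kπ/155)| = cos(π/155) = 0.9997946
√(1−ρ_J²) = |sin(π/155)| = 0.0202670
Young: ω* = 2/(1+√(1−ρ_J²)) = 2/(1+0.0202670) = 2/1.0202670 = 1.9602712.
At ω = 1.9602712 every |λ(B_ω)| = ω−1, so ρ_SOR = 0.9602712.
4·ln10 = 9.21034; −ln(0.9602712) = 0.0405395; m = ⌈9.21034/0.0405395⌉ = ⌈227.194⌉ = 228.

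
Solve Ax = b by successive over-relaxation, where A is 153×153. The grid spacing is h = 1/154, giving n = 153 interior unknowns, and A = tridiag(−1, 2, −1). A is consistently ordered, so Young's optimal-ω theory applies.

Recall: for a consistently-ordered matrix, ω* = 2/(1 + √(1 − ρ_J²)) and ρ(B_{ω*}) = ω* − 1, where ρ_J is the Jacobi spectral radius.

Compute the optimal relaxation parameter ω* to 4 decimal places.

ω* = 1.9600

ρ_J = max_k |cos(kπ/154)| = cos(π/154) = 0.9998
1 − cos²(π/154) = sin²(π/154) ⇒ √(1−ρ_J²) = sin(π/154) = 0.02040.
Then 2/(1+√(1−ρ_J²)) = 2/(1+0.02040); ω* = 2/1.02040 = 1.9600.
ρ_SOR = ω* − 1 = 1.9600 − 1 = 0.9600.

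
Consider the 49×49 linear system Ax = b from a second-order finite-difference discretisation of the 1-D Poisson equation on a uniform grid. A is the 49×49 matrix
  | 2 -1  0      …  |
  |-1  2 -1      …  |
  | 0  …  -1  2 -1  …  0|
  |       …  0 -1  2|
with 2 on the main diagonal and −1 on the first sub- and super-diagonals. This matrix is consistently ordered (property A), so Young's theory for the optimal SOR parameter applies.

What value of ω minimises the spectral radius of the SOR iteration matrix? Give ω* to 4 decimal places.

ω* = 1.8818

n=49: λ(B_J) = 1 − λ(A)/2 = cos(kπ/50); k=1 gives ρ_J = 0.9980.
√(1−ρ_J²) = |sin(π/50)| = 0.06279
ω* = 2 / (1 + 0.06279) = 2 / 1.06279 ≈ 1.8818.
At ω = 1.8818 every |λ(B_ω)| = ω−1, so ρ_SOR = 0.8818.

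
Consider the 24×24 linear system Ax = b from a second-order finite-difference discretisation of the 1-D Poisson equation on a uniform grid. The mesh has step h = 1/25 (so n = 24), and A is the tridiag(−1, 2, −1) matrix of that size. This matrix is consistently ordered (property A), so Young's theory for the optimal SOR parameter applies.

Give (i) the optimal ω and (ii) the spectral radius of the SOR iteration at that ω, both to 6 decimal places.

n=24: λ(B_J) = 1 − λ(A)/2 = cos(kπ/25); k=1 gives ρ_J = 0.992115.
root = sin(π/25) = 0.1253332  (since 1−cos² = sin²).
ω* = 2 / (1 + 0.1253332) = 2 / 1.1253332 ≈ 1.777251.
ρ_SOR = ω* − 1 = 1.777251 − 1 = 0.777251.

ω* = 1.777251, ρ_SOR = 0.777251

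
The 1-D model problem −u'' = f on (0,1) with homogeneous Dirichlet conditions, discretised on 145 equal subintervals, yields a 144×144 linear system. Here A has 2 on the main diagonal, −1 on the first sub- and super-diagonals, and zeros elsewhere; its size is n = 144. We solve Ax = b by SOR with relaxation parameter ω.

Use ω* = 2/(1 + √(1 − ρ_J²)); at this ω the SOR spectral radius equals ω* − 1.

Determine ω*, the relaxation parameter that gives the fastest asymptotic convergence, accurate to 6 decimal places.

ω* = 1.957590

ρ_J = max_k |cos(kπ/145)| = cos(π/145) = 0.999765
√(1−ρ_J²) = |sin(π/145)| = 0.0216645
ω* = 2 / (1 + 0.0216645) = 2 / 1.0216645 ≈ 1.957590.
At ω = 1.957590 every |λ(B_ω)| = ω−1, so ρ_SOR = 0.957590.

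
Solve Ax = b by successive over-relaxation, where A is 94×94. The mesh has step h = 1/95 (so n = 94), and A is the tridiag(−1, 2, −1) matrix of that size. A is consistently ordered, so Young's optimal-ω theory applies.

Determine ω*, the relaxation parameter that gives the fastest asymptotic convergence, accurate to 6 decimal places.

ρ_J = max_k |cos(kπ/95)| = cos(π/95) = 0.999453
√(1−ρ_J²) = |sin(π/95)| = 0.0330634
ω* = 2 / (1 + 0.0330634) = 2 / 1.0330634 ≈ 1.935990.
Hence ρ(B_{ω*}) = 1.935990 − 1 = 0.935990.

ω* = 1.935990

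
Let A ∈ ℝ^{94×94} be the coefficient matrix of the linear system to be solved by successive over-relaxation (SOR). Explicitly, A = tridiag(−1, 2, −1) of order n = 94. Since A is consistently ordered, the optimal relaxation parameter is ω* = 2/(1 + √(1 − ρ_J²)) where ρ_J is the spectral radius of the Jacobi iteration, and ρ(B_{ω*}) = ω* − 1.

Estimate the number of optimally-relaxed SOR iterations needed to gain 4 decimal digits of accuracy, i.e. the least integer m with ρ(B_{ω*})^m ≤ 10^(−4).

m = 140

[ρ_J] n=94: ρ(B_J) = cos(π/(n+1)) = cos(π/95) = 0.9994533.
√(1 − cos²(π/95)) = sin(π/95) ≈ 0.0330634.
ω* = 2/(1+0.0330634) = 1.9359896
ρ_SOR = ω* − 1 = 1.9359896 − 1 = 0.9359896.
ρ_SOR^m ≤ 10^(−4) ⇔ m ≥ 4·ln10/(−ln 0.9359896) = 9.21034/0.0661509 = 139.232; m = ⌈139.232⌉ = 140.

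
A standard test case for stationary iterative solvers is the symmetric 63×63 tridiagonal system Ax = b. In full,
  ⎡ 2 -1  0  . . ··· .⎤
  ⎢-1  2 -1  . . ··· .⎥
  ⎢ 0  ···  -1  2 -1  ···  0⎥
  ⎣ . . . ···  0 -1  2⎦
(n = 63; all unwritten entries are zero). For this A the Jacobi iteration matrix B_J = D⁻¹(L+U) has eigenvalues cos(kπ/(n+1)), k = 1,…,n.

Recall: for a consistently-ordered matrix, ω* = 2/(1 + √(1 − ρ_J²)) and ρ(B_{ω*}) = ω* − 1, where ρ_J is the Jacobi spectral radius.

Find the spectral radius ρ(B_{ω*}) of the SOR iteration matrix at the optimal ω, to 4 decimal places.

ρ_SOR = 0.9065

ρ_J = max_k |cos(kπ/64)| = cos(π/64) = 0.9988
√(1−ρ_J²) simplifies to sin(π/64) = 0.04907.
Young: ω* = 2/(1+√(1−ρ_J²)) = 2/(1+0.04907) = 2/1.04907 = 1.9065.
[ρ_SOR] ω* − 1 = 0.9065.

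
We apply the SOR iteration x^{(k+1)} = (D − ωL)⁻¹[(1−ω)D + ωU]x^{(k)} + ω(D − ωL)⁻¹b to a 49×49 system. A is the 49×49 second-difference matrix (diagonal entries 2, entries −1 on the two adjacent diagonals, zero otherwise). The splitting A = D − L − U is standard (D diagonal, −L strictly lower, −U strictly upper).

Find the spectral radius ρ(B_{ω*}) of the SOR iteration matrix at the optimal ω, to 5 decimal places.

ρ_SOR = 0.88184

With n=49, ρ(Jacobi) = cos(π/50) = 0.99803.
√(1 − cos²(π/50)) = sin(π/50) ≈ 0.062791.
So ω* = 2/1.062791 = 1.88184 (Young).
Hence ρ(B_{ω*}) = 1.88184 − 1 = 0.88184.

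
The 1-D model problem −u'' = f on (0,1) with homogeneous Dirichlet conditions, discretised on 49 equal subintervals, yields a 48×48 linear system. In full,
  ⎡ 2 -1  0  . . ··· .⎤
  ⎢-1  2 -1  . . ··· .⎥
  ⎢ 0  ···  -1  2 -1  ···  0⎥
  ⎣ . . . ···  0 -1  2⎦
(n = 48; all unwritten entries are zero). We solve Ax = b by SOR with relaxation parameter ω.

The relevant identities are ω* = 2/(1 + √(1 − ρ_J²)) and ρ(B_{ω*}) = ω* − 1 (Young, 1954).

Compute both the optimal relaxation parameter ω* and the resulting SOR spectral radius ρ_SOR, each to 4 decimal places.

ω* = 1.8796, ρ_SOR = 0.8796

spectrum of D⁻¹(L+U) = {cos(kπ/49) : 1≤k≤48}; ρ_J = cos(π/49) = 0.9979.
√(1−ρ_J²) = |sin(π/49)| = 0.06407
[ω*] 2 ÷ (1 + 0.06407) = 2 ÷ 1.06407 = 1.8796.
and ρ(B_{ω*}) = 1.8796 − 1 = 0.8796.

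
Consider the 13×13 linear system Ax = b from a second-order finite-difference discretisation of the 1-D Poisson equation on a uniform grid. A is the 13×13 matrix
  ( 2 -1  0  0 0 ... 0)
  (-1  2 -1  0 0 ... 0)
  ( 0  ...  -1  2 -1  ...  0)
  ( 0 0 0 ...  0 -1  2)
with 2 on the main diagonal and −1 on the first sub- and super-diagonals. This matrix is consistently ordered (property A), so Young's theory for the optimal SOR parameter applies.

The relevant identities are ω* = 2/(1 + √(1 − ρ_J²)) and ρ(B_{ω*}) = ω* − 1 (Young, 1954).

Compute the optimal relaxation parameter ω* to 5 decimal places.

n=13: λ(B_J) = 1 − λ(A)/2 = cos(kπ/14); k=1 gives ρ_J = 0.97493.
√(1 − cos²(π/14)) = sin(π/14) ≈ 0.222521.
Then 2/(1+√(1−ρ_J²)) = 2/(1+0.222521); ω* = 2/1.222521 = 1.63596.
ρ_SOR = ω* − 1 ≈ 0.63596.

ω* = 1.63596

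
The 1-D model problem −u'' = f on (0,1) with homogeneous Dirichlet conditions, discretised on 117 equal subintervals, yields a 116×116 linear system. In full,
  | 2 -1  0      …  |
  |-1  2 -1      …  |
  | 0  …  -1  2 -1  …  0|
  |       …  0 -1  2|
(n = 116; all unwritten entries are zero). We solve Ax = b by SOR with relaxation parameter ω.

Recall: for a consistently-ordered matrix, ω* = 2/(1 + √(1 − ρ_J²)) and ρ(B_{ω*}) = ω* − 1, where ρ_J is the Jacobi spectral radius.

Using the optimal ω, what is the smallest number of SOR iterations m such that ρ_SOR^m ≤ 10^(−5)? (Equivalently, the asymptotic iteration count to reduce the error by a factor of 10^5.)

[ρ_J] n=116: ρ(B_J) = cos(π/(n+1)) = cos(π/117) = 0.9996395.
1 − cos²(π/117) = sin²(π/117) ⇒ √(1−ρ_J²) = sin(π/117) = 0.0268480.
So ω* = 2/1.0268480 = 1.9477079 (Young).
ρ(B_{ω*}) = ω*−1 = 0.9477079
ρ_SOR^m ≤ 10^(−5) ⇔ m ≥ 5·ln10/(−ln 0.9477079) = 11.5129/0.0537089 = 214.357; m = ⌈214.357⌉ = 215.

m = 215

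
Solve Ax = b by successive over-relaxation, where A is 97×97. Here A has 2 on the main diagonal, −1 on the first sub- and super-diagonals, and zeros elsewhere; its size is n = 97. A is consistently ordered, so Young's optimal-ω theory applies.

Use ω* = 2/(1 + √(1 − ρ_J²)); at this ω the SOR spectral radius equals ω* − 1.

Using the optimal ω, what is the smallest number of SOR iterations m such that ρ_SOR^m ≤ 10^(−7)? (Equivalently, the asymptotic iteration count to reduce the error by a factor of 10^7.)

n=97: λ(B_J) = 1 − λ(A)/2 = cos(kπ/98); k=1 gives ρ_J = 0.9994862.
1 − cos²(π/98) = sin²(π/98) ⇒ √(1−ρ_J²) = sin(π/98) = 0.0320516.
So ω* = 2/1.0320516 = 1.9378876 (Young).
ρ_SOR = ω* − 1 = 1.9378876 − 1 = 0.9378876.
(0.9378876)^m ≤ 10^{−7}  ⇒  m·ln(0.9378876) ≤ −7·ln10  ⇒  m ≥ 251.354  ⇒  m = 252

m = 252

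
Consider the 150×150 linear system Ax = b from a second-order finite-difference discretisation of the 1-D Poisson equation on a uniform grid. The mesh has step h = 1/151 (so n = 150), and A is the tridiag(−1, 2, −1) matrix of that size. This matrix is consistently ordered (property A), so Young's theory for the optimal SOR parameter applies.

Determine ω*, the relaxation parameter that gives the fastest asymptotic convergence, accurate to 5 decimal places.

ω* = 1.95924

[ρ_J] n=150: ρ(B_J) = cos(π/(n+1)) = cos(π/151) = 0.99978.
√(1 − cos²(π/151)) = sin(π/151) ≈ 0.020804.
ω* = 2/(1+0.020804) = 1.95924
ρ(B_{ω*}) = ω*−1 = 0.95924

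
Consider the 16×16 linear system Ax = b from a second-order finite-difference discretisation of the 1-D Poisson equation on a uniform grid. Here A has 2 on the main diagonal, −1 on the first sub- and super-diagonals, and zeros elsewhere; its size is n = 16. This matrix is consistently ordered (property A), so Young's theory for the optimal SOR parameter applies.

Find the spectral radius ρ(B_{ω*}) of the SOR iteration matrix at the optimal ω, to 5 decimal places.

spectrum of D⁻¹(L+U) = {cos(kπ/17) : 1≤k≤16}; ρ_J = cos(π/17) = 0.98297.
root = sin(π/17) = 0.183750  (since 1−cos² = sin²).
Then 2/(1+√(1−ρ_J²)) = 2/(1+0.183750); ω* = 2/1.183750 = 1.68955.
At ω = 1.68955 every |λ(B_ω)| = ω−1, so ρ_SOR = 0.68955.

ρ_SOR = 0.68955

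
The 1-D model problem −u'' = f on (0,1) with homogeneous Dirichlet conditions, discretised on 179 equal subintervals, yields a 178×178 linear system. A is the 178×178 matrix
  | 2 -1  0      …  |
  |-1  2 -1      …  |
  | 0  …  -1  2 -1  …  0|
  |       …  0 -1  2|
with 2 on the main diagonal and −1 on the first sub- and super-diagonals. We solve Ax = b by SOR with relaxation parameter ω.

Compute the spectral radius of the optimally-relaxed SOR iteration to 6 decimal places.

ρ_SOR = 0.965506

[ρ_J] n=178: ρ(B_J) = cos(π/(n+1)) = cos(π/179) = 0.999846.
root = sin(π/179) = 0.0175499  (since 1−cos² = sin²).
ω* = 2/(1+0.0175499) = 1.965506
ρ_SOR = ω* − 1 = 1.965506 − 1 = 0.965506.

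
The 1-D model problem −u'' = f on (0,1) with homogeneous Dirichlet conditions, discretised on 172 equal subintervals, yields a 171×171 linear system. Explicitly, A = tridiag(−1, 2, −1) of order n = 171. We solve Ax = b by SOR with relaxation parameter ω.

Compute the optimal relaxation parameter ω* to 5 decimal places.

ω* = 1.96413

n=171: λ(B_J) = 1 − λ(A)/2 = cos(kπ/172); k=1 gives ρ_J = 0.99983.
√(1−ρ_J²) = |sin(π/172)| = 0.018264
Young: ω* = 2/(1+√(1−ρ_J²)) = 2/(1+0.018264) = 2/1.018264 = 1.96413.
ρ_SOR = ω* − 1 = 1.96413 − 1 = 0.96413.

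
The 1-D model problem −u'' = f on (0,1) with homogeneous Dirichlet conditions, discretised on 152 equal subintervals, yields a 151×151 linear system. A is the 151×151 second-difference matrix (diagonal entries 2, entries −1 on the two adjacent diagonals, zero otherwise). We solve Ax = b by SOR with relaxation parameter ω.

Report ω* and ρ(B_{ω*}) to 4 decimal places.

With n=151, ρ(Jacobi) = cos(π/152) = 0.9998.
1 − cos²(π/152) = sin²(π/152) ⇒ √(1−ρ_J²) = sin(π/152) = 0.02067.
ω* = 2/(1+0.02067) = 1.9595
ρ_SOR = ω* − 1 = 1.9595 − 1 = 0.9595.

ω* = 1.9595, ρ_SOR = 0.9595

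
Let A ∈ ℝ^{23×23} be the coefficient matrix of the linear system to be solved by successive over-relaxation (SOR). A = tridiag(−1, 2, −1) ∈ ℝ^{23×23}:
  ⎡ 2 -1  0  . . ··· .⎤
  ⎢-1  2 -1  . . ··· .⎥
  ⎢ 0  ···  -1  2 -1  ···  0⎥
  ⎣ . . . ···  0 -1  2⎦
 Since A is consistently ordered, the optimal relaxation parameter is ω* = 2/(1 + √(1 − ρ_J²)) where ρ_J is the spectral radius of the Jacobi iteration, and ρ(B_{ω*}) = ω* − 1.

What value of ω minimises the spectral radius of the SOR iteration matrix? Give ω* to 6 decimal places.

With n=23, ρ(Jacobi) = cos(π/24) = 0.991445.
√(1−ρ_J²) simplifies to sin(π/24) = 0.1305262.
So ω* = 2/1.1305262 = 1.769088 (Young).
and ρ(B_{ω*}) = 1.769088 − 1 = 0.769088.

ω* = 1.769088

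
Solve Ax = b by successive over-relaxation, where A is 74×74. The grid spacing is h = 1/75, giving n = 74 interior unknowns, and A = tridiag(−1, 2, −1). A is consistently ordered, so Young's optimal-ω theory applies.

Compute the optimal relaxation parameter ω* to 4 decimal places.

ω* = 1.9196

With n=74, ρ(Jacobi) = cos(π/75) = 0.9991.
√(1−ρ_J²) = |sin(π/75)| = 0.04188
Then 2/(1+√(1−ρ_J²)) = 2/(1+0.04188); ω* = 2/1.04188 = 1.9196.
Hence ρ(B_{ω*}) = 1.9196 − 1 = 0.9196.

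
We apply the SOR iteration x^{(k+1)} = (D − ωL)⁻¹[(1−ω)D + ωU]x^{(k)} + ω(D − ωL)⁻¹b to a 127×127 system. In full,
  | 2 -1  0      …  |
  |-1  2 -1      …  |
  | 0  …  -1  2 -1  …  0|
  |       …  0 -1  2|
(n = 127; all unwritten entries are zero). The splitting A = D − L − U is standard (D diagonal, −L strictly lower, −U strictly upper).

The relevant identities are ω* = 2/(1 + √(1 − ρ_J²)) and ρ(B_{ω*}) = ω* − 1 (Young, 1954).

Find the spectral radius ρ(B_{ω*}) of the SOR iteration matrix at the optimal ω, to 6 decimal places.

spectrum of D⁻¹(L+U) = {cos(kπ/128) : 1≤k≤127}; ρ_J = cos(π/128) = 0.999699.
root = sin(π/128) = 0.0245412  (since 1−cos² = sin²).
[ω*] 2 ÷ (1 + 0.0245412) = 2 ÷ 1.0245412 = 1.952093.
and ρ(B_{ω*}) = 1.952093 − 1 = 0.952093.

ρ_SOR = 0.952093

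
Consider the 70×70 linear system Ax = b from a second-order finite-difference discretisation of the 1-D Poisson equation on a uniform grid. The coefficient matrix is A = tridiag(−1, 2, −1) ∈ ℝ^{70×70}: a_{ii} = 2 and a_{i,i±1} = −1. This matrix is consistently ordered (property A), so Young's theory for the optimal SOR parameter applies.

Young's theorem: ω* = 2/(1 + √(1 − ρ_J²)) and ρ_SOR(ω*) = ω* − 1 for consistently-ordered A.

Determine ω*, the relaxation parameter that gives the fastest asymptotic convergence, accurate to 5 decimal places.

ω* = 1.91528

½·tridiag(1,0,1) at n=70: λ_k = cos(kπ/71); max |λ| at k=1 ⇒ ρ_J = cos(π/71) ≈ 0.99902.
1 − cos²(π/71) = sin²(π/71) ⇒ √(1−ρ_J²) = sin(π/71) = 0.044233.
[ω*] 2 ÷ (1 + 0.044233) = 2 ÷ 1.044233 = 1.91528.
At ω = 1.91528 every |λ(B_ω)| = ω−1, so ρ_SOR = 0.91528.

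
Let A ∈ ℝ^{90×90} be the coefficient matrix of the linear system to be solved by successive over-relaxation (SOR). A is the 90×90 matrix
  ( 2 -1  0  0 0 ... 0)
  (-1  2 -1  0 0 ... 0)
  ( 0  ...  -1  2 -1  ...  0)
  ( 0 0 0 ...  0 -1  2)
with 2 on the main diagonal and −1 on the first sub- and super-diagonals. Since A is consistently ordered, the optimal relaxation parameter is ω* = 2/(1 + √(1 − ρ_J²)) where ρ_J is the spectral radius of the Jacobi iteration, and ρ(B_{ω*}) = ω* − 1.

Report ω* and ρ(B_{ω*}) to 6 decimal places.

ω* = 1.933271, ρ_SOR = 0.933271

n=90: λ(B_J) = 1 − λ(A)/2 = cos(kπ/91); k=1 gives ρ_J = 0.999404.
√(1−ρ_J²) = |sin(π/91)| = 0.0345161
ω* = 2 / (1 + 0.0345161) = 2 / 1.0345161 ≈ 1.933271.
At ω = 1.933271 every |λ(B_ω)| = ω−1, so ρ_SOR = 0.933271.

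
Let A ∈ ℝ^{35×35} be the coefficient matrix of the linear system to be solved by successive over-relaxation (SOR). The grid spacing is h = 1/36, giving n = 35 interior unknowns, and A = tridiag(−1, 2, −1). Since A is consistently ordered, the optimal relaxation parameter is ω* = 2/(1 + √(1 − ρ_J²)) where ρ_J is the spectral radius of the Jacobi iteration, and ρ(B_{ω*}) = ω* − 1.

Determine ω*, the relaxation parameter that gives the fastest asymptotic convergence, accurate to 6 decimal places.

B_J for the 35×35 system has eigenvalues cos(kπ/36); ρ_J = cos(π/36) = 0.996195.
root = sin(π/36) = 0.0871557  (since 1−cos² = sin²).
ω* = 2/(1 + 0.0871557) = 2/1.0871557 = 1.839663.
ρ_SOR = ω* − 1 ≈ 0.839663.

ω* = 1.839663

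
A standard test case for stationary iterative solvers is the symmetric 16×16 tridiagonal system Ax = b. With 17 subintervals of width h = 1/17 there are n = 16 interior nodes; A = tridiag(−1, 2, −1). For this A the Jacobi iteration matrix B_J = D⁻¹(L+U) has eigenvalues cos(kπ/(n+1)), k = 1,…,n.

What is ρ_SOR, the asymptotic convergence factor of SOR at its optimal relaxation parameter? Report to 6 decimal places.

spectrum of D⁻¹(L+U) = {cos(kπ/17) : 1≤k≤16}; ρ_J = cos(π/17) = 0.982973.
1 − cos²(π/17) = sin²(π/17) ⇒ √(1−ρ_J²) = sin(π/17) = 0.1837495.
Young: ω* = 2/(1+√(1−ρ_J²)) = 2/(1+0.1837495) = 2/1.1837495 = 1.689547.
[ρ_SOR] ω* − 1 = 0.689547.

ρ_SOR = 0.689547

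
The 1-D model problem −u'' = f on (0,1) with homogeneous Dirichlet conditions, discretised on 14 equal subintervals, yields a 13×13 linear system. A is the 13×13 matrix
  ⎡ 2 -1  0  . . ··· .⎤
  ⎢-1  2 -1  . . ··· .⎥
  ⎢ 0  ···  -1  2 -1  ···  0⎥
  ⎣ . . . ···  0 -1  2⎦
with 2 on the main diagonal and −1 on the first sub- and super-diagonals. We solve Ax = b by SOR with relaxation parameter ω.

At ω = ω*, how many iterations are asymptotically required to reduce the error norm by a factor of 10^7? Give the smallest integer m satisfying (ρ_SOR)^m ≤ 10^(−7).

½·tridiag(1,0,1) at n=13: λ_k = cos(kπ/14); max |λ| at k=1 ⇒ ρ_J = cos(π/14) ≈ 0.9749279.
√(1−ρ_J²) = |sin(π/14)| = 0.2225209
ω* = 2/(1+0.2225209) = 1.6359639
[ρ_SOR] ω* − 1 = 0.6359639.
Need (0.6359639)^m ≤ 10^(−7): m ≥ 7·ln10/|ln 0.6359639| = 16.1181/0.452613 = 35.611 ⇒ m = 36.

m = 36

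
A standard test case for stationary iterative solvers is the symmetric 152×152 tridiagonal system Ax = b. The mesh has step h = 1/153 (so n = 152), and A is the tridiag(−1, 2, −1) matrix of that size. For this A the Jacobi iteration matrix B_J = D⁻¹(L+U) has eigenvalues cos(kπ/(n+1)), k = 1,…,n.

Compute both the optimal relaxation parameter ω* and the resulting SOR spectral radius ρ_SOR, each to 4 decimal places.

B_J for the 152×152 system has eigenvalues cos(kπ/153); ρ_J = cos(π/153) = 0.9998.
√(1 − cos²(π/153)) = sin(π/153) ≈ 0.02053.
ω* = 2 / (1 + 0.02053) = 2 / 1.02053 ≈ 1.9598.
[ρ_SOR] ω* − 1 = 0.9598.

ω* = 1.9598, ρ_SOR = 0.9598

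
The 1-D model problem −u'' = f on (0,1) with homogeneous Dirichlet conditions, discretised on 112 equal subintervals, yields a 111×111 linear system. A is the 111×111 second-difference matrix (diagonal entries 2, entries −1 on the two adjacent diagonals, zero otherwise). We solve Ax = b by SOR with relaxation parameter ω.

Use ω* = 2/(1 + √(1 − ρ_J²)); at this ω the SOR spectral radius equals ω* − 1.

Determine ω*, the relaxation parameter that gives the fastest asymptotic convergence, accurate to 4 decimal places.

ω* = 1.9454

spectrum of D⁻¹(L+U) = {cos(kπ/112) : 1≤k≤111}; ρ_J = cos(π/112) = 0.9996.
root = sin(π/112) = 0.02805  (since 1−cos² = sin²).
ω* = 2/(1 + 0.02805) = 2/1.02805 = 1.9454.
Hence ρ(B_{ω*}) = 1.9454 − 1 = 0.9454.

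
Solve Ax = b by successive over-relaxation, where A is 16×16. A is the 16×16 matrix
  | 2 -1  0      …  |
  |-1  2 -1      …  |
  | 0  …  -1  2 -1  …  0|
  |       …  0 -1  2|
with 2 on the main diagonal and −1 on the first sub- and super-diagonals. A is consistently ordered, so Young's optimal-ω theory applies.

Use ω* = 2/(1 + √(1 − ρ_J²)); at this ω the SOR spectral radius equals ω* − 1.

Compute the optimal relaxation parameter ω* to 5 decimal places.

ω* = 1.68955

n=16: λ(B_J) = 1 − λ(A)/2 = cos(kπ/17); k=1 gives ρ_J = 0.98297.
1 − cos²(π/17) = sin²(π/17) ⇒ √(1−ρ_J²) = sin(π/17) = 0.183750.
Then 2/(1+√(1−ρ_J²)) = 2/(1+0.183750); ω* = 2/1.183750 = 1.68955.
At ω = 1.68955 every |λ(B_ω)| = ω−1, so ρ_SOR = 0.68955.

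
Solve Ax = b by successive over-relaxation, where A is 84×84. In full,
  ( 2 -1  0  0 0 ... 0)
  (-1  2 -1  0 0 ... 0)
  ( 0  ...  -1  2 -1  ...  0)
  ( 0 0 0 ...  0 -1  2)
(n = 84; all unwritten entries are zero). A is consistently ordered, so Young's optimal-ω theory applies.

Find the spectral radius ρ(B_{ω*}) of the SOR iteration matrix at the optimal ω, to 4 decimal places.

ρ_SOR = 0.9287

½·tridiag(1,0,1) at n=84: λ_k = cos(kπ/85); max |λ| at k=1 ⇒ ρ_J = cos(π/85) ≈ 0.9993.
√(1−ρ_J²) simplifies to sin(π/85) = 0.03695.
ω* = 2/(1+0.03695) = 1.9287
ρ_SOR = ω* − 1 ≈ 0.9287.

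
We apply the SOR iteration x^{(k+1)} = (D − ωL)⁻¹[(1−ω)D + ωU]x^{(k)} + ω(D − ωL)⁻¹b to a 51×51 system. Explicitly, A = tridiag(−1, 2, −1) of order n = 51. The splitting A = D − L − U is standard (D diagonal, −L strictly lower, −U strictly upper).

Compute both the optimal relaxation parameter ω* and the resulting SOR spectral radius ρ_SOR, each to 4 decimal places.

ω* = 1.8861, ρ_SOR = 0.8861

With n=51, ρ(Jacobi) = cos(π/52) = 0.9982.
√(1−ρ_J²) = |sin(π/52)| = 0.06038
[ω*] 2 ÷ (1 + 0.06038) = 2 ÷ 1.06038 = 1.8861.
[ρ_SOR] ω* − 1 = 0.8861.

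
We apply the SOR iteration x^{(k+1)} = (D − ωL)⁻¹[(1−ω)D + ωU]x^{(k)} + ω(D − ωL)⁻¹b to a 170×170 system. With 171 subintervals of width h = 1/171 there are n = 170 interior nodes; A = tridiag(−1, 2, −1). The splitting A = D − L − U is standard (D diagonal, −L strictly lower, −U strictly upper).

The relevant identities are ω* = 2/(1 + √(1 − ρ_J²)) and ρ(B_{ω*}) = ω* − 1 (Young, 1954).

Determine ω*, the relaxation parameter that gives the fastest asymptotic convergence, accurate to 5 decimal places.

ω* = 1.96392

n=170: λ(B_J) = 1 − λ(A)/2 = cos(kπ/171); k=1 gives ρ_J = 0.99983.
√(1−ρ_J²) simplifies to sin(π/171) = 0.018371.
ω* = 2/(1+0.018371) = 1.96392
Hence ρ(B_{ω*}) = 1.96392 − 1 = 0.96392.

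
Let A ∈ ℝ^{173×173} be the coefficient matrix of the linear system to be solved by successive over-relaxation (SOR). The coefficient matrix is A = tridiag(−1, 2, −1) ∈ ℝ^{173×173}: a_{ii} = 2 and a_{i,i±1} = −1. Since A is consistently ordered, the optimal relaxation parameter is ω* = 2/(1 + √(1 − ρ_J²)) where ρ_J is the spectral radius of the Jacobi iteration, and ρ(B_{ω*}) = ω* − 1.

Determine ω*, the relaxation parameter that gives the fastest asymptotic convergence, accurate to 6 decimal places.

ω* = 1.964532

[ρ_J] n=173: ρ(B_J) = cos(π/(n+1)) = cos(π/174) = 0.999837.
1 − cos²(π/174) = sin²(π/174) ⇒ √(1−ρ_J²) = sin(π/174) = 0.0180541.
Then 2/(1+√(1−ρ_J²)) = 2/(1+0.0180541); ω* = 2/1.0180541 = 1.964532.
At ω = 1.964532 every |λ(B_ω)| = ω−1, so ρ_SOR = 0.964532.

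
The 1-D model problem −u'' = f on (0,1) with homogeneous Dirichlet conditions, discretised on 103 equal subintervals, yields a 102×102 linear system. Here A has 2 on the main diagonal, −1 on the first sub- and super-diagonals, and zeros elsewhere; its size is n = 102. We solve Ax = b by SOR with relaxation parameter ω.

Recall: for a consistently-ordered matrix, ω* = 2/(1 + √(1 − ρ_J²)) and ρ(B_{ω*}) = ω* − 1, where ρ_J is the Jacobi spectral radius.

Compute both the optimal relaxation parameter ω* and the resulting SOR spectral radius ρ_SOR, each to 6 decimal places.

ω* = 1.940813, ρ_SOR = 0.940813

½·tridiag(1,0,1) at n=102: λ_k = cos(kπ/103); max |λ| at k=1 ⇒ ρ_J = cos(π/103) ≈ 0.999535.
1 − cos²(π/103) = sin²(π/103) ⇒ √(1−ρ_J²) = sin(π/103) = 0.0304962.
ω* = 2/(1 + 0.0304962) = 2/1.0304962 = 1.940813.
Hence ρ(B_{ω*}) = 1.940813 − 1 = 0.940813.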